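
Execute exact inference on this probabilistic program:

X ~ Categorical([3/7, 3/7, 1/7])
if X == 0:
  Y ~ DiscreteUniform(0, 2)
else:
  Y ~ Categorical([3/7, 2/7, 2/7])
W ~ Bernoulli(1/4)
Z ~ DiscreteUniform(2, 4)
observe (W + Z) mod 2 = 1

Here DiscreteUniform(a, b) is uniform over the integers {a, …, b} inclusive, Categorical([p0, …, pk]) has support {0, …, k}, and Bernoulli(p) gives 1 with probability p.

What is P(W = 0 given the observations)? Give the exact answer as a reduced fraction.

P(W = 0 | obs) = 3/5

Enumerate traces; 27 have nonzero weight after conditioning:
  (X=0, Y=0, W=0, Z=3) weight 1/28
  (X=0, Y=0, W=1, Z=2) weight 1/84
  (X=0, Y=0, W=1, Z=4) weight 1/84
  (X=0, Y=1, W=0, Z=3) weight 1/28
  (X=0, Y=1, W=1, Z=2) weight 1/84
  (X=0, Y=1, W=1, Z=4) weight 1/84
  (X=0, Y=2, W=0, Z=3) weight 1/28
  (X=0, Y=2, W=1, Z=2) weight 1/84
  … 19 more
Group by W:
  weight(W=0) = 1/4
  weight(W=1) = 1/6
Total weight = 1/4 + 1/6 = 5/12
P(W=0 | obs) = 1/4 / 5/12 = 3/5
P(W=1 | obs) = 1/6 / 5/12 = 2/5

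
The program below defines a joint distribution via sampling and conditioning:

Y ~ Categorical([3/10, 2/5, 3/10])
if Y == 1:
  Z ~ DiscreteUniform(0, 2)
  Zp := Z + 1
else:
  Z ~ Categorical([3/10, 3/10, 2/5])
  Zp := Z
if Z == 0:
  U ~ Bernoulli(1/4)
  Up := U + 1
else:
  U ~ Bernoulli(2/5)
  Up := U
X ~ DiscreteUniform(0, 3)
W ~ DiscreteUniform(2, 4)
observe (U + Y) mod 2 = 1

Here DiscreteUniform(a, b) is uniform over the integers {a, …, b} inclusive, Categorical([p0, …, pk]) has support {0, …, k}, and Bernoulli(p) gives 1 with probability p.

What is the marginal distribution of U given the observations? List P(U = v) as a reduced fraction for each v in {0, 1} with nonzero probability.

Enumerate traces; 108 have nonzero weight after conditioning:
  (Y=0, Z=0, U=1, X=0, W=2) weight 3/1600
  (Y=0, Z=0, U=1, X=0, W=3) weight 3/1600
  (Y=0, Z=0, U=1, X=0, W=4) weight 3/1600
  (Y=0, Z=0, U=1, X=1, W=2) weight 3/1600
  (Y=0, Z=0, U=1, X=1, W=3) weight 3/1600
  (Y=0, Z=0, U=1, X=1, W=4) weight 3/1600
  (Y=0, Z=0, U=1, X=2, W=2) weight 3/1600
  (Y=0, Z=0, U=1, X=2, W=3) weight 3/1600
  (Y=1, Z=0, U=0, X=0, W=2) weight 1/120
  … 99 more
Group by U:
  weight(U=0) = 13/50
  weight(U=1) = 213/1000
Total weight = 13/50 + 213/1000 = 473/1000
P(U=0 | obs) = 13/50 / 473/1000 = 260/473
P(U=1 | obs) = 213/1000 / 473/1000 = 213/473

P(U=0) = 260/473, P(U=1) = 213/473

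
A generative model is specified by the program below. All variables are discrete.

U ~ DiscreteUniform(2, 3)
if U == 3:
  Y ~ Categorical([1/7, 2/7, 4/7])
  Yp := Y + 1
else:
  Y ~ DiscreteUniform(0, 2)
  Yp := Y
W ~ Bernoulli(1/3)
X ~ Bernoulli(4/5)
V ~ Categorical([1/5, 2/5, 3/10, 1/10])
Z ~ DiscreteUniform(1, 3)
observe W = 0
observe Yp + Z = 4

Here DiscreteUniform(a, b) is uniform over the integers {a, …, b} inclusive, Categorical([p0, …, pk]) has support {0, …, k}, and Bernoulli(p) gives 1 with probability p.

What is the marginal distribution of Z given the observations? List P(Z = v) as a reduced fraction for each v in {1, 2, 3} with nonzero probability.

P(Z=1) = 12/35, P(Z=2) = 13/35, P(Z=3) = 2/7

Enumerate traces; 40 have nonzero weight after conditioning:
  (U=2, Y=1, W=0, X=0, V=0, Z=3) weight 1/675
  (U=2, Y=1, W=0, X=0, V=1, Z=3) weight 2/675
  (U=2, Y=1, W=0, X=0, V=2, Z=3) weight 1/450
  (U=2, Y=1, W=0, X=0, V=3, Z=3) weight 1/1350
  (U=2, Y=1, W=0, X=1, V=0, Z=3) weight 4/675
  (U=2, Y=1, W=0, X=1, V=1, Z=3) weight 8/675
  (U=2, Y=1, W=0, X=1, V=2, Z=3) weight 2/225
  (U=2, Y=1, W=0, X=1, V=3, Z=3) weight 2/675
  (U=2, Y=2, W=0, X=0, V=0, Z=2) weight 1/675
  (U=3, Y=2, W=0, X=0, V=0, Z=1) weight 4/1575
  … 30 more
Group by Z:
  weight(Z=1) = 4/63
  weight(Z=2) = 13/189
  weight(Z=3) = 10/189
Total weight = 4/63 + 13/189 + 10/189 = 5/27
P(Z=1 | obs) = 4/63 / 5/27 = 12/35
P(Z=2 | obs) = 13/189 / 5/27 = 13/35
P(Z=3 | obs) = 10/189 / 5/27 = 2/7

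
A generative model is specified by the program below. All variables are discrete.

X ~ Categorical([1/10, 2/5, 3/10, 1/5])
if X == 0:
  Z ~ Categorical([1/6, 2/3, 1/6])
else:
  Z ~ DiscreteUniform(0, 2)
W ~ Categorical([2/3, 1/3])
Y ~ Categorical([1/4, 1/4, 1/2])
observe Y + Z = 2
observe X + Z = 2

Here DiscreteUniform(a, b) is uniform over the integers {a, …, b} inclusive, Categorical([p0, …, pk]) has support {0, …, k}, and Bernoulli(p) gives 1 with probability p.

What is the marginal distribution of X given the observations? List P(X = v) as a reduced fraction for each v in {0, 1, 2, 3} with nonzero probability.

P(X=0) = 1/21, P(X=1) = 8/21, P(X=2) = 4/7

Enumerate traces; 6 have nonzero weight after conditioning:
  (X=0, Z=2, W=0, Y=0) weight 1/360
  (X=0, Z=2, W=1, Y=0) weight 1/720
  (X=1, Z=1, W=0, Y=1) weight 1/45
  (X=1, Z=1, W=1, Y=1) weight 1/90
  (X=2, Z=0, W=0, Y=2) weight 1/30
  (X=2, Z=0, W=1, Y=2) weight 1/60
Group by X:
  weight(X=0) = 1/240
  weight(X=1) = 1/30
  weight(X=2) = 1/20
Total weight = 1/240 + 1/30 + 1/20 = 7/80
P(X=0 | obs) = 1/240 / 7/80 = 1/21
P(X=1 | obs) = 1/30 / 7/80 = 8/21
P(X=2 | obs) = 1/20 / 7/80 = 4/7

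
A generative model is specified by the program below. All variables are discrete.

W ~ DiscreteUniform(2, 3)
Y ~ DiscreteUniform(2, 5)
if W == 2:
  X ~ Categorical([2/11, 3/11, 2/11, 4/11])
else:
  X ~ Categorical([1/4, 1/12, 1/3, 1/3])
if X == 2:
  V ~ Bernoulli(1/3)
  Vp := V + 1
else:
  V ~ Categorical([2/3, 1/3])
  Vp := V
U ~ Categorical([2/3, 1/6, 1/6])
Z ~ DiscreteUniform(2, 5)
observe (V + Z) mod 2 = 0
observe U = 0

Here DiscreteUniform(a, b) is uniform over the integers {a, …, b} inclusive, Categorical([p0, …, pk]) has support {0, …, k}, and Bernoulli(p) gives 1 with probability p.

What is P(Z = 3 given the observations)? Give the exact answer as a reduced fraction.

Enumerate traces; 128 have nonzero weight after conditioning:
  (W=2, Y=2, X=0, V=0, U=0, Z=2) weight 1/396
  (W=2, Y=2, X=0, V=0, U=0, Z=4) weight 1/396
  (W=2, Y=2, X=0, V=1, U=0, Z=3) weight 1/792
  (W=2, Y=2, X=0, V=1, U=0, Z=5) weight 1/792
  (W=2, Y=2, X=1, V=0, U=0, Z=2) weight 1/264
  (W=2, Y=2, X=1, V=0, U=0, Z=4) weight 1/264
  (W=2, Y=2, X=1, V=1, U=0, Z=3) weight 1/528
  (W=2, Y=2, X=1, V=1, U=0, Z=5) weight 1/528
  … 120 more
Group by Z:
  weight(Z=2) = 1/9
  weight(Z=3) = 1/18
  weight(Z=4) = 1/9
  weight(Z=5) = 1/18
Total weight = 1/9 + 1/18 + 1/9 + 1/18 = 1/3
P(Z=2 | obs) = 1/9 / 1/3 = 1/3
P(Z=3 | obs) = 1/18 / 1/3 = 1/6
P(Z=4 | obs) = 1/9 / 1/3 = 1/3
P(Z=5 | obs) = 1/18 / 1/3 = 1/6

P(Z = 3 | obs) = 1/6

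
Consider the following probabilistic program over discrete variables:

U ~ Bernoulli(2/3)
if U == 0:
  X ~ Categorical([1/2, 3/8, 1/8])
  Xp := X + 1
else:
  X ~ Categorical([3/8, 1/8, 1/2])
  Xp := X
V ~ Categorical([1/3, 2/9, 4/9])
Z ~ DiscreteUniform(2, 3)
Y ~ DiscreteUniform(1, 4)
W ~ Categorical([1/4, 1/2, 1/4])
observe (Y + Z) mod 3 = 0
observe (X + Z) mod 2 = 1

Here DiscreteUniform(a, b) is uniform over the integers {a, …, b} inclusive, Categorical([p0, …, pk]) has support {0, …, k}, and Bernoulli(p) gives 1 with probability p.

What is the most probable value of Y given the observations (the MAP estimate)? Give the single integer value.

Enumerate traces; 72 have nonzero weight after conditioning:
  (U=0, X=0, V=0, Z=3, Y=3, W=0) weight 1/576
  (U=0, X=0, V=0, Z=3, Y=3, W=1) weight 1/288
  (U=0, X=0, V=0, Z=3, Y=3, W=2) weight 1/576
  (U=0, X=0, V=1, Z=3, Y=3, W=0) weight 1/864
  (U=0, X=0, V=1, Z=3, Y=3, W=1) weight 1/432
  (U=0, X=0, V=1, Z=3, Y=3, W=2) weight 1/864
  (U=0, X=0, V=2, Z=3, Y=3, W=0) weight 1/432
  (U=0, X=0, V=2, Z=3, Y=3, W=1) weight 1/216
  (U=0, X=1, V=0, Z=2, Y=1, W=0) weight 1/768
  (U=0, X=1, V=0, Z=2, Y=4, W=0) weight 1/768
  … 62 more
Group by Y:
  weight(Y=1) = 5/192
  weight(Y=3) = 19/192
  weight(Y=4) = 5/192
Total weight = 5/192 + 19/192 + 5/192 = 29/192
P(Y=1 | obs) = 5/192 / 29/192 = 5/29
P(Y=3 | obs) = 19/192 / 29/192 = 19/29
P(Y=4 | obs) = 5/192 / 29/192 = 5/29
argmax = 3

argmax_v P(Y = v | obs) = 3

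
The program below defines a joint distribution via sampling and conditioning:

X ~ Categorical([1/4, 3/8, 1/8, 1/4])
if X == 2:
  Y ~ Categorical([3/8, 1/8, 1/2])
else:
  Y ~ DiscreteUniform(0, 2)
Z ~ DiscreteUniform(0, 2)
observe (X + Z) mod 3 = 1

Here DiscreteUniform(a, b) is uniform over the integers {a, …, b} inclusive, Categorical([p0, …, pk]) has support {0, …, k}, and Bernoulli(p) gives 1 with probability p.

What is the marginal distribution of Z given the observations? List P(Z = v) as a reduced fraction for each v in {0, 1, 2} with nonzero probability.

Enumerate traces; 12 have nonzero weight after conditioning:
  (X=0, Y=0, Z=1) weight 1/36
  (X=0, Y=1, Z=1) weight 1/36
  (X=0, Y=2, Z=1) weight 1/36
  (X=1, Y=0, Z=0) weight 1/24
  (X=1, Y=1, Z=0) weight 1/24
  (X=1, Y=2, Z=0) weight 1/24
  (X=2, Y=0, Z=2) weight 1/64
  (X=2, Y=1, Z=2) weight 1/192
  … 4 more
Group by Z:
  weight(Z=0) = 1/8
  weight(Z=1) = 1/6
  weight(Z=2) = 1/24
Total weight = 1/8 + 1/6 + 1/24 = 1/3
P(Z=0 | obs) = 1/8 / 1/3 = 3/8
P(Z=1 | obs) = 1/6 / 1/3 = 1/2
P(Z=2 | obs) = 1/24 / 1/3 = 1/8

P(Z=0) = 3/8, P(Z=1) = 1/2, P(Z=2) = 1/8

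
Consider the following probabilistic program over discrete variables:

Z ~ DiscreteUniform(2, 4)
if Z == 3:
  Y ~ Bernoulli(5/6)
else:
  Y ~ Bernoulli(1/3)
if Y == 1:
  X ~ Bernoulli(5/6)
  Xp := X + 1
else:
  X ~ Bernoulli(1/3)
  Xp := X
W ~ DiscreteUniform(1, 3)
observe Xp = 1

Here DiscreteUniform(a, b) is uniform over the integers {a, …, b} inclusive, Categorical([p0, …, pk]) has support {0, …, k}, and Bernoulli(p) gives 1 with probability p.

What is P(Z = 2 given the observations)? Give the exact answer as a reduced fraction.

Enumerate traces; 18 have nonzero weight after conditioning:
  (Z=2, Y=0, X=1, W=1) weight 2/81
  (Z=2, Y=0, X=1, W=2) weight 2/81
  (Z=2, Y=0, X=1, W=3) weight 2/81
  (Z=2, Y=1, X=0, W=1) weight 1/162
  (Z=2, Y=1, X=0, W=2) weight 1/162
  (Z=2, Y=1, X=0, W=3) weight 1/162
  (Z=3, Y=0, X=1, W=1) weight 1/162
  (Z=3, Y=0, X=1, W=2) weight 1/162
  (Z=4, Y=0, X=1, W=1) weight 2/81
  … 9 more
Group by Z:
  weight(Z=2) = 5/54
  weight(Z=3) = 7/108
  weight(Z=4) = 5/54
Total weight = 5/54 + 7/108 + 5/54 = 1/4
P(Z=2 | obs) = 5/54 / 1/4 = 10/27
P(Z=3 | obs) = 7/108 / 1/4 = 7/27
P(Z=4 | obs) = 5/54 / 1/4 = 10/27

P(Z = 2 | obs) = 10/27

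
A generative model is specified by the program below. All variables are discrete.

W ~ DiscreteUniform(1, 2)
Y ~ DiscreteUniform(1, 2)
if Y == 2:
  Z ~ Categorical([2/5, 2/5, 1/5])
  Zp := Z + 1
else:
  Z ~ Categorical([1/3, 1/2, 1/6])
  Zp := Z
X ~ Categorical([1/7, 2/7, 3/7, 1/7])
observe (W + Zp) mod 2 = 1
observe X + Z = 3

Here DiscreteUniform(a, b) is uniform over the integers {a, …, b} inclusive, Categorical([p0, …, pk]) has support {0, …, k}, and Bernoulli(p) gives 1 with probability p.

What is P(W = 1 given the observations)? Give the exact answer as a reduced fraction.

Enumerate traces; 6 have nonzero weight after conditioning:
  (W=1, Y=1, Z=0, X=3) weight 1/84
  (W=1, Y=1, Z=2, X=1) weight 1/84
  (W=1, Y=2, Z=1, X=2) weight 3/70
  (W=2, Y=1, Z=1, X=2) weight 3/56
  (W=2, Y=2, Z=0, X=3) weight 1/70
  (W=2, Y=2, Z=2, X=1) weight 1/70
Group by W:
  weight(W=1) = 1/15
  weight(W=2) = 23/280
Total weight = 1/15 + 23/280 = 25/168
P(W=1 | obs) = 1/15 / 25/168 = 56/125
P(W=2 | obs) = 23/280 / 25/168 = 69/125

P(W = 1 | obs) = 56/125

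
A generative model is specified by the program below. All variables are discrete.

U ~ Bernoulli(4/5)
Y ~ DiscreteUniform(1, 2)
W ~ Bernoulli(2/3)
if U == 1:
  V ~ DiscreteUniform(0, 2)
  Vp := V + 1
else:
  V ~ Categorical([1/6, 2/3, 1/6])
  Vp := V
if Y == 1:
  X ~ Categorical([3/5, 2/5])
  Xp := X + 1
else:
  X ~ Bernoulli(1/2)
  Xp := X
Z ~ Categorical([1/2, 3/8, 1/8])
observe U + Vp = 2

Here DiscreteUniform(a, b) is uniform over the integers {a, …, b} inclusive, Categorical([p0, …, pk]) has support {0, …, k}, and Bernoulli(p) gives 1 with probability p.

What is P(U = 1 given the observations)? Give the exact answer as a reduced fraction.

Enumerate traces; 48 have nonzero weight after conditioning:
  (U=0, Y=1, W=0, V=2, X=0, Z=0) weight 1/600
  (U=0, Y=1, W=0, V=2, X=0, Z=1) weight 1/800
  (U=0, Y=1, W=0, V=2, X=0, Z=2) weight 1/2400
  (U=0, Y=1, W=0, V=2, X=1, Z=0) weight 1/900
  (U=0, Y=1, W=0, V=2, X=1, Z=1) weight 1/1200
  (U=0, Y=1, W=0, V=2, X=1, Z=2) weight 1/3600
  (U=0, Y=1, W=1, V=2, X=0, Z=0) weight 1/300
  (U=0, Y=1, W=1, V=2, X=0, Z=1) weight 1/400
  (U=1, Y=1, W=0, V=0, X=0, Z=0) weight 1/75
  … 39 more
Group by U:
  weight(U=0) = 1/30
  weight(U=1) = 4/15
Total weight = 1/30 + 4/15 = 3/10
P(U=0 | obs) = 1/30 / 3/10 = 1/9
P(U=1 | obs) = 4/15 / 3/10 = 8/9

P(U = 1 | obs) = 8/9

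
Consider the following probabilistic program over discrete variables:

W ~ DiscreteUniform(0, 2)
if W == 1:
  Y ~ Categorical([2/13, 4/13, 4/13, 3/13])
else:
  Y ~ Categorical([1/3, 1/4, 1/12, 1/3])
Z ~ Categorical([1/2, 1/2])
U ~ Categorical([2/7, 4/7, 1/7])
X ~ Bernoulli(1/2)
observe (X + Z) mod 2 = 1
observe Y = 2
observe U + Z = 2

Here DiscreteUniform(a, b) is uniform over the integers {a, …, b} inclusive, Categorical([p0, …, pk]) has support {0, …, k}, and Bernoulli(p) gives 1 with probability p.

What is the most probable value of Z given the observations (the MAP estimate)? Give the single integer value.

argmax_v P(Z = v | obs) = 1

Enumerate traces; 6 have nonzero weight after conditioning:
  (W=0, Y=2, Z=0, U=2, X=1) weight 1/1008
  (W=0, Y=2, Z=1, U=1, X=0) weight 1/252
  (W=1, Y=2, Z=0, U=2, X=1) weight 1/273
  (W=1, Y=2, Z=1, U=1, X=0) weight 4/273
  (W=2, Y=2, Z=0, U=2, X=1) weight 1/1008
  (W=2, Y=2, Z=1, U=1, X=0) weight 1/252
Group by Z:
  weight(Z=0) = 37/6552
  weight(Z=1) = 37/1638
Total weight = 37/6552 + 37/1638 = 185/6552
P(Z=0 | obs) = 37/6552 / 185/6552 = 1/5
P(Z=1 | obs) = 37/1638 / 185/6552 = 4/5
argmax = 1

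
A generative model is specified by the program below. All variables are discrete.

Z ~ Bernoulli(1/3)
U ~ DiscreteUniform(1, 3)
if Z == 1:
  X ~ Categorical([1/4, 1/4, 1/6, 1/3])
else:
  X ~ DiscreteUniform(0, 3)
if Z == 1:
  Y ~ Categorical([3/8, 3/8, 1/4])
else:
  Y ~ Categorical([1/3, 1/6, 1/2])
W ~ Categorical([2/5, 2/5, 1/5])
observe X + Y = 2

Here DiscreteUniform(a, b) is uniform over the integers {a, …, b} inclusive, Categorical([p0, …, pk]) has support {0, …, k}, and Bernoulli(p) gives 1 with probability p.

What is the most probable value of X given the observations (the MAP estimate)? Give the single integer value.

argmax_v P(X = v | obs) = 0

Enumerate traces; 54 have nonzero weight after conditioning:
  (Z=0, U=1, X=0, Y=2, W=0) weight 1/90
  (Z=0, U=1, X=0, Y=2, W=1) weight 1/90
  (Z=0, U=1, X=0, Y=2, W=2) weight 1/180
  (Z=0, U=1, X=1, Y=1, W=0) weight 1/270
  (Z=0, U=1, X=1, Y=1, W=1) weight 1/270
  (Z=0, U=1, X=1, Y=1, W=2) weight 1/540
  (Z=0, U=1, X=2, Y=0, W=0) weight 1/135
  (Z=0, U=1, X=2, Y=0, W=1) weight 1/135
  … 46 more
Group by X:
  weight(X=0) = 5/48
  weight(X=1) = 17/288
  weight(X=2) = 11/144
Total weight = 5/48 + 17/288 + 11/144 = 23/96
P(X=0 | obs) = 5/48 / 23/96 = 10/23
P(X=1 | obs) = 17/288 / 23/96 = 17/69
P(X=2 | obs) = 11/144 / 23/96 = 22/69
argmax = 0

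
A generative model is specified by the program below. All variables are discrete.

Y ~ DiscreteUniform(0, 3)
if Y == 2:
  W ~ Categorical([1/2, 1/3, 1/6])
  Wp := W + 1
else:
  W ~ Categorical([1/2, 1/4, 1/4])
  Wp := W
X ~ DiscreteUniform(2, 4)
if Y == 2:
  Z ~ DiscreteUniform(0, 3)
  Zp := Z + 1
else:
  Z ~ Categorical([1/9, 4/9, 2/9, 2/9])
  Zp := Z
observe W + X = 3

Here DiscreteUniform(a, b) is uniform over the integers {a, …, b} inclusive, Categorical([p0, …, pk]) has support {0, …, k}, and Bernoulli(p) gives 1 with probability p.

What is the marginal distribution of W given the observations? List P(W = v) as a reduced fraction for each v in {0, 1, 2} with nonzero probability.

P(W=0) = 24/37, P(W=1) = 13/37

Enumerate traces; 32 have nonzero weight after conditioning:
  (Y=0, W=0, X=3, Z=0) weight 1/216
  (Y=0, W=0, X=3, Z=1) weight 1/54
  (Y=0, W=0, X=3, Z=2) weight 1/108
  (Y=0, W=0, X=3, Z=3) weight 1/108
  (Y=0, W=1, X=2, Z=0) weight 1/432
  (Y=0, W=1, X=2, Z=1) weight 1/108
  (Y=0, W=1, X=2, Z=2) weight 1/216
  (Y=0, W=1, X=2, Z=3) weight 1/216
  … 24 more
Group by W:
  weight(W=0) = 1/6
  weight(W=1) = 13/144
Total weight = 1/6 + 13/144 = 37/144
P(W=0 | obs) = 1/6 / 37/144 = 24/37
P(W=1 | obs) = 13/144 / 37/144 = 13/37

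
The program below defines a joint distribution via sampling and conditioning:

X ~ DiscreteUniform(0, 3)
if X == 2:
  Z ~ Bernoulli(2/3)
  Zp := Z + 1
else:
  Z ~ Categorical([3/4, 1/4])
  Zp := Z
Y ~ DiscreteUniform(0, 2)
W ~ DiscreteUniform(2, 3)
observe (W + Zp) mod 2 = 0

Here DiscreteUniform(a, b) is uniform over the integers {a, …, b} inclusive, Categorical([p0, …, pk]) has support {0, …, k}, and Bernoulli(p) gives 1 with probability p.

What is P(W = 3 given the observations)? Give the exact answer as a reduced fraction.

P(W = 3 | obs) = 13/48

Enumerate traces; 24 have nonzero weight after conditioning:
  (X=0, Z=0, Y=0, W=2) weight 1/32
  (X=0, Z=0, Y=1, W=2) weight 1/32
  (X=0, Z=0, Y=2, W=2) weight 1/32
  (X=0, Z=1, Y=0, W=3) weight 1/96
  (X=0, Z=1, Y=1, W=3) weight 1/96
  (X=0, Z=1, Y=2, W=3) weight 1/96
  (X=1, Z=0, Y=0, W=2) weight 1/32
  (X=1, Z=0, Y=1, W=2) weight 1/32
  … 16 more
Group by W:
  weight(W=2) = 35/96
  weight(W=3) = 13/96
Total weight = 35/96 + 13/96 = 1/2
P(W=2 | obs) = 35/96 / 1/2 = 35/48
P(W=3 | obs) = 13/96 / 1/2 = 13/48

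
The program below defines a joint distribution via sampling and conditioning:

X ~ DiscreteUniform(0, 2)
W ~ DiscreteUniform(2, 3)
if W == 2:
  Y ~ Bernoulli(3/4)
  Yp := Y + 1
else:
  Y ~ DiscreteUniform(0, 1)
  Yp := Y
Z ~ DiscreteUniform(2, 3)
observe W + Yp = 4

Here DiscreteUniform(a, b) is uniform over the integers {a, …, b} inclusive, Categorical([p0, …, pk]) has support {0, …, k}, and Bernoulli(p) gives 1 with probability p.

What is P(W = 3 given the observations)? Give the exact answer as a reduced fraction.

Enumerate traces; 12 have nonzero weight after conditioning:
  (X=0, W=2, Y=1, Z=2) weight 1/16
  (X=0, W=2, Y=1, Z=3) weight 1/16
  (X=0, W=3, Y=1, Z=2) weight 1/24
  (X=0, W=3, Y=1, Z=3) weight 1/24
  (X=1, W=2, Y=1, Z=2) weight 1/16
  (X=1, W=2, Y=1, Z=3) weight 1/16
  (X=1, W=3, Y=1, Z=2) weight 1/24
  (X=1, W=3, Y=1, Z=3) weight 1/24
  … 4 more
Group by W:
  weight(W=2) = 3/8
  weight(W=3) = 1/4
Total weight = 3/8 + 1/4 = 5/8
P(W=2 | obs) = 3/8 / 5/8 = 3/5
P(W=3 | obs) = 1/4 / 5/8 = 2/5

P(W = 3 | obs) = 2/5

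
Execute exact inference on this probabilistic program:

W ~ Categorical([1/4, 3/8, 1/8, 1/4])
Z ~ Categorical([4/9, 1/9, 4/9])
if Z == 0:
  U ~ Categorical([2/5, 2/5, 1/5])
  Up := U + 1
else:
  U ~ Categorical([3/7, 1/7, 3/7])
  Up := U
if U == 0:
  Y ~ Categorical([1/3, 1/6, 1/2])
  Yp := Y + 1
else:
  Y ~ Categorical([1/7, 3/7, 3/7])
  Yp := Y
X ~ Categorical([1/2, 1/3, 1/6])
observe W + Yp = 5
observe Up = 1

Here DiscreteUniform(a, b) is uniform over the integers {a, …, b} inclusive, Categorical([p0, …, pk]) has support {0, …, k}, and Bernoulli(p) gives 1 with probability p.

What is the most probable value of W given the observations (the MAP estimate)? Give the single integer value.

Enumerate traces; 12 have nonzero weight after conditioning:
  (W=2, Z=0, U=0, Y=2, X=0) weight 1/180
  (W=2, Z=0, U=0, Y=2, X=1) weight 1/270
  (W=2, Z=0, U=0, Y=2, X=2) weight 1/540
  (W=3, Z=0, U=0, Y=1, X=0) weight 1/270
  (W=3, Z=0, U=0, Y=1, X=1) weight 1/405
  (W=3, Z=0, U=0, Y=1, X=2) weight 1/810
  (W=3, Z=1, U=1, Y=2, X=0) weight 1/1176
  (W=3, Z=1, U=1, Y=2, X=1) weight 1/1764
  … 4 more
Group by W:
  weight(W=2) = 1/90
  weight(W=3) = 421/26460
Total weight = 1/90 + 421/26460 = 143/5292
P(W=2 | obs) = 1/90 / 143/5292 = 294/715
P(W=3 | obs) = 421/26460 / 143/5292 = 421/715
argmax = 3

argmax_v P(W = v | obs) = 3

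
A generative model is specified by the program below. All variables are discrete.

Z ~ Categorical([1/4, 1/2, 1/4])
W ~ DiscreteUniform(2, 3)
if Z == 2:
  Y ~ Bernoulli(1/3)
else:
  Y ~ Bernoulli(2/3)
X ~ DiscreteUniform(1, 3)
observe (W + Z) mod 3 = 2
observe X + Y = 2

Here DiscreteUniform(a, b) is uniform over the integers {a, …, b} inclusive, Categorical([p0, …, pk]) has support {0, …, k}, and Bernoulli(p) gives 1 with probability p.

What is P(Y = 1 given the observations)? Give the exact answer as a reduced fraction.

Enumerate traces; 4 have nonzero weight after conditioning:
  (Z=0, W=2, Y=0, X=2) weight 1/72
  (Z=0, W=2, Y=1, X=1) weight 1/36
  (Z=2, W=3, Y=0, X=2) weight 1/36
  (Z=2, W=3, Y=1, X=1) weight 1/72
Group by Y:
  weight(Y=0) = 1/24
  weight(Y=1) = 1/24
Total weight = 1/24 + 1/24 = 1/12
P(Y=0 | obs) = 1/24 / 1/12 = 1/2
P(Y=1 | obs) = 1/24 / 1/12 = 1/2

P(Y = 1 | obs) = 1/2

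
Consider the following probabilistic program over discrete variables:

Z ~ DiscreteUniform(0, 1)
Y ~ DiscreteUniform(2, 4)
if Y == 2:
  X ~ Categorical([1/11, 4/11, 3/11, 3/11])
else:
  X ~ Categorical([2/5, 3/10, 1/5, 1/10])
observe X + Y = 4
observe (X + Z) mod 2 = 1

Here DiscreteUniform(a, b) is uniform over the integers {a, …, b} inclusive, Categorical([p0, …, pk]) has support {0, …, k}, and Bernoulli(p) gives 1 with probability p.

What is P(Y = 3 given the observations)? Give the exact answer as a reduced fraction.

P(Y = 3 | obs) = 33/107

Enumerate traces; 3 have nonzero weight after conditioning:
  (Z=0, Y=3, X=1) weight 1/20
  (Z=1, Y=2, X=2) weight 1/22
  (Z=1, Y=4, X=0) weight 1/15
Group by Y:
  weight(Y=2) = 1/22
  weight(Y=3) = 1/20
  weight(Y=4) = 1/15
Total weight = 1/22 + 1/20 + 1/15 = 107/660
P(Y=2 | obs) = 1/22 / 107/660 = 30/107
P(Y=3 | obs) = 1/20 / 107/660 = 33/107
P(Y=4 | obs) = 1/15 / 107/660 = 44/107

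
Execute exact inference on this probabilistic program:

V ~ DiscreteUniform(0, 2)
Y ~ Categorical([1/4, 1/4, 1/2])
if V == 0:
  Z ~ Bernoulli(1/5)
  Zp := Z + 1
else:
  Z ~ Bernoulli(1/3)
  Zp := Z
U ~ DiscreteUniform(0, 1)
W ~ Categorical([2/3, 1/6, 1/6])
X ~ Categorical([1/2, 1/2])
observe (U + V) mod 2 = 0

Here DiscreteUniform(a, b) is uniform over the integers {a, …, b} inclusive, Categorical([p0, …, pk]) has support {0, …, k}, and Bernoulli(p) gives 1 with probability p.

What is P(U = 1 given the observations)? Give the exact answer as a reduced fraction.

P(U = 1 | obs) = 1/3

Enumerate traces; 108 have nonzero weight after conditioning:
  (V=0, Y=0, Z=0, U=0, W=0, X=0) weight 1/90
  (V=0, Y=0, Z=0, U=0, W=0, X=1) weight 1/90
  (V=0, Y=0, Z=0, U=0, W=1, X=0) weight 1/360
  (V=0, Y=0, Z=0, U=0, W=1, X=1) weight 1/360
  (V=0, Y=0, Z=0, U=0, W=2, X=0) weight 1/360
  (V=0, Y=0, Z=0, U=0, W=2, X=1) weight 1/360
  (V=0, Y=0, Z=1, U=0, W=0, X=0) weight 1/360
  (V=0, Y=0, Z=1, U=0, W=0, X=1) weight 1/360
  (V=1, Y=0, Z=0, U=1, W=0, X=0) weight 1/108
  … 99 more
Group by U:
  weight(U=0) = 1/3
  weight(U=1) = 1/6
Total weight = 1/3 + 1/6 = 1/2
P(U=0 | obs) = 1/3 / 1/2 = 2/3
P(U=1 | obs) = 1/6 / 1/2 = 1/3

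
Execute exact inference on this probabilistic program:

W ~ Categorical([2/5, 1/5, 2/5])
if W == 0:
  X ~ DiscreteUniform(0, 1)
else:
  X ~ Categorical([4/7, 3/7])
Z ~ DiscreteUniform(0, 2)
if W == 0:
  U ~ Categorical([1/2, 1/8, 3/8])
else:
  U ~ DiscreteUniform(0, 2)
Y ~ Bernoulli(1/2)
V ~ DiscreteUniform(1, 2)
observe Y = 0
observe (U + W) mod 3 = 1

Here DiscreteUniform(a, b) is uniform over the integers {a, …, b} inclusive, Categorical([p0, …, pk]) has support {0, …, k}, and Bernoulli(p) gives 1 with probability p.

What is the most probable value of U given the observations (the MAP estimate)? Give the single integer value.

Enumerate traces; 36 have nonzero weight after conditioning:
  (W=0, X=0, Z=0, U=1, Y=0, V=1) weight 1/480
  (W=0, X=0, Z=0, U=1, Y=0, V=2) weight 1/480
  (W=0, X=0, Z=1, U=1, Y=0, V=1) weight 1/480
  (W=0, X=0, Z=1, U=1, Y=0, V=2) weight 1/480
  (W=0, X=0, Z=2, U=1, Y=0, V=1) weight 1/480
  (W=0, X=0, Z=2, U=1, Y=0, V=2) weight 1/480
  (W=0, X=1, Z=0, U=1, Y=0, V=1) weight 1/480
  (W=0, X=1, Z=0, U=1, Y=0, V=2) weight 1/480
  (W=1, X=0, Z=0, U=0, Y=0, V=1) weight 1/315
  (W=2, X=0, Z=0, U=2, Y=0, V=1) weight 2/315
  … 26 more
Group by U:
  weight(U=0) = 1/30
  weight(U=1) = 1/40
  weight(U=2) = 1/15
Total weight = 1/30 + 1/40 + 1/15 = 1/8
P(U=0 | obs) = 1/30 / 1/8 = 4/15
P(U=1 | obs) = 1/40 / 1/8 = 1/5
P(U=2 | obs) = 1/15 / 1/8 = 8/15
argmax = 2

argmax_v P(U = v | obs) = 2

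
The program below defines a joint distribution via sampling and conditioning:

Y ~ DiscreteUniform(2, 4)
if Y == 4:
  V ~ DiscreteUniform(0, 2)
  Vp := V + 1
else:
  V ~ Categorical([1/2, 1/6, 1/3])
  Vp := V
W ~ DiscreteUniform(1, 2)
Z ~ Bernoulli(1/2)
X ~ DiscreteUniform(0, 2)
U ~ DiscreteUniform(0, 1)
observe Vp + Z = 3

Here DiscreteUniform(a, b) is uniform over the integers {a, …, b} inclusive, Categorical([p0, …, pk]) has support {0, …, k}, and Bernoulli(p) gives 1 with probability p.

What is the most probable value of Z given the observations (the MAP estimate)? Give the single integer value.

argmax_v P(Z = v | obs) = 1

Enumerate traces; 48 have nonzero weight after conditioning:
  (Y=2, V=2, W=1, Z=1, X=0, U=0) weight 1/216
  (Y=2, V=2, W=1, Z=1, X=0, U=1) weight 1/216
  (Y=2, V=2, W=1, Z=1, X=1, U=0) weight 1/216
  (Y=2, V=2, W=1, Z=1, X=1, U=1) weight 1/216
  (Y=2, V=2, W=1, Z=1, X=2, U=0) weight 1/216
  (Y=2, V=2, W=1, Z=1, X=2, U=1) weight 1/216
  (Y=2, V=2, W=2, Z=1, X=0, U=0) weight 1/216
  (Y=2, V=2, W=2, Z=1, X=0, U=1) weight 1/216
  (Y=4, V=2, W=1, Z=0, X=0, U=0) weight 1/216
  … 39 more
Group by Z:
  weight(Z=0) = 1/18
  weight(Z=1) = 1/6
Total weight = 1/18 + 1/6 = 2/9
P(Z=0 | obs) = 1/18 / 2/9 = 1/4
P(Z=1 | obs) = 1/6 / 2/9 = 3/4
argmax = 1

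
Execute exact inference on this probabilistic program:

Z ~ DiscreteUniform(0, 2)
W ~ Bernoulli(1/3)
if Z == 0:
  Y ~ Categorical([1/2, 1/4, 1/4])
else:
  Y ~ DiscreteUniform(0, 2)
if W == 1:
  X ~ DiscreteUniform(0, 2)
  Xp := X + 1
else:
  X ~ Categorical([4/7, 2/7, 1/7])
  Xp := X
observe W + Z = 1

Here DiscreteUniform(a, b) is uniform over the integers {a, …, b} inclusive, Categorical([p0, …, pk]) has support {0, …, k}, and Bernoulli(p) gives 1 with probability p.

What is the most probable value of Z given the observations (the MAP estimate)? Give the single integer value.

Enumerate traces; 18 have nonzero weight after conditioning:
  (Z=0, W=1, Y=0, X=0) weight 1/54
  (Z=0, W=1, Y=0, X=1) weight 1/54
  (Z=0, W=1, Y=0, X=2) weight 1/54
  (Z=0, W=1, Y=1, X=0) weight 1/108
  (Z=0, W=1, Y=1, X=1) weight 1/108
  (Z=0, W=1, Y=1, X=2) weight 1/108
  (Z=0, W=1, Y=2, X=0) weight 1/108
  (Z=0, W=1, Y=2, X=1) weight 1/108
  (Z=1, W=0, Y=0, X=0) weight 8/189
  … 9 more
Group by Z:
  weight(Z=0) = 1/9
  weight(Z=1) = 2/9
Total weight = 1/9 + 2/9 = 1/3
P(Z=0 | obs) = 1/9 / 1/3 = 1/3
P(Z=1 | obs) = 2/9 / 1/3 = 2/3
argmax = 1

argmax_v P(Z = v | obs) = 1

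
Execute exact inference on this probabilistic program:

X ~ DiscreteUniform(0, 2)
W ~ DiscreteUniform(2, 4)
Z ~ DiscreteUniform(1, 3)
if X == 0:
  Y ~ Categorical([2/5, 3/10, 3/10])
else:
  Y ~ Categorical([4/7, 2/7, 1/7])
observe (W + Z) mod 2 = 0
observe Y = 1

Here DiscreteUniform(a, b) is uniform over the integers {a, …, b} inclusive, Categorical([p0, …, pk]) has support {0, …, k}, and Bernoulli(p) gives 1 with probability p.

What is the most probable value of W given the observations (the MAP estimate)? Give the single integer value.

argmax_v P(W = v | obs) = 3

Enumerate traces; 12 have nonzero weight after conditioning:
  (X=0, W=2, Z=2, Y=1) weight 1/90
  (X=0, W=3, Z=1, Y=1) weight 1/90
  (X=0, W=3, Z=3, Y=1) weight 1/90
  (X=0, W=4, Z=2, Y=1) weight 1/90
  (X=1, W=2, Z=2, Y=1) weight 2/189
  (X=1, W=3, Z=1, Y=1) weight 2/189
  (X=1, W=3, Z=3, Y=1) weight 2/189
  (X=1, W=4, Z=2, Y=1) weight 2/189
  … 4 more
Group by W:
  weight(W=2) = 61/1890
  weight(W=3) = 61/945
  weight(W=4) = 61/1890
Total weight = 61/1890 + 61/945 + 61/1890 = 122/945
P(W=2 | obs) = 61/1890 / 122/945 = 1/4
P(W=3 | obs) = 61/945 / 122/945 = 1/2
P(W=4 | obs) = 61/1890 / 122/945 = 1/4
argmax = 3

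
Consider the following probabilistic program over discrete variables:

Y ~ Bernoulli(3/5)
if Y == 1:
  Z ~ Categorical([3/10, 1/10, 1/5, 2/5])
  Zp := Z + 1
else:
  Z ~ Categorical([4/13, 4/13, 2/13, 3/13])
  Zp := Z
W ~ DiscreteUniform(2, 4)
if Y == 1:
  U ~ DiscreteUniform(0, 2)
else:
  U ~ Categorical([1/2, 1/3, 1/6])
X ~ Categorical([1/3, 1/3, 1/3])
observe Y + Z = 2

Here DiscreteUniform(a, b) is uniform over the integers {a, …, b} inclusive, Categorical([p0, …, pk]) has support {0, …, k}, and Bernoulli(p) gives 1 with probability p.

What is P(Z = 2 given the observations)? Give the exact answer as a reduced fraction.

P(Z = 2 | obs) = 40/79

Enumerate traces; 54 have nonzero weight after conditioning:
  (Y=0, Z=2, W=2, U=0, X=0) weight 2/585
  (Y=0, Z=2, W=2, U=0, X=1) weight 2/585
  (Y=0, Z=2, W=2, U=0, X=2) weight 2/585
  (Y=0, Z=2, W=2, U=1, X=0) weight 4/1755
  (Y=0, Z=2, W=2, U=1, X=1) weight 4/1755
  (Y=0, Z=2, W=2, U=1, X=2) weight 4/1755
  (Y=0, Z=2, W=2, U=2, X=0) weight 2/1755
  (Y=0, Z=2, W=2, U=2, X=1) weight 2/1755
  (Y=1, Z=1, W=2, U=0, X=0) weight 1/450
  … 45 more
Group by Z:
  weight(Z=1) = 3/50
  weight(Z=2) = 4/65
Total weight = 3/50 + 4/65 = 79/650
P(Z=1 | obs) = 3/50 / 79/650 = 39/79
P(Z=2 | obs) = 4/65 / 79/650 = 40/79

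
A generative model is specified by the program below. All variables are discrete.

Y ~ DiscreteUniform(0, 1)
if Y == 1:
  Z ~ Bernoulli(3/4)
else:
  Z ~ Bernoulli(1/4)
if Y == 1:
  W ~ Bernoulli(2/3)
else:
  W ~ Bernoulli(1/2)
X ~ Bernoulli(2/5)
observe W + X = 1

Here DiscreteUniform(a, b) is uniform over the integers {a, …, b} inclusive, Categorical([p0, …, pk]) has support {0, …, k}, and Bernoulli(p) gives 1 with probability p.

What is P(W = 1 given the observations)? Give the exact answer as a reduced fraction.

Enumerate traces; 8 have nonzero weight after conditioning:
  (Y=0, Z=0, W=0, X=1) weight 3/40
  (Y=0, Z=0, W=1, X=0) weight 9/80
  (Y=0, Z=1, W=0, X=1) weight 1/40
  (Y=0, Z=1, W=1, X=0) weight 3/80
  (Y=1, Z=0, W=0, X=1) weight 1/60
  (Y=1, Z=0, W=1, X=0) weight 1/20
  (Y=1, Z=1, W=0, X=1) weight 1/20
  (Y=1, Z=1, W=1, X=0) weight 3/20
Group by W:
  weight(W=0) = 1/6
  weight(W=1) = 7/20
Total weight = 1/6 + 7/20 = 31/60
P(W=0 | obs) = 1/6 / 31/60 = 10/31
P(W=1 | obs) = 7/20 / 31/60 = 21/31

P(W = 1 | obs) = 21/31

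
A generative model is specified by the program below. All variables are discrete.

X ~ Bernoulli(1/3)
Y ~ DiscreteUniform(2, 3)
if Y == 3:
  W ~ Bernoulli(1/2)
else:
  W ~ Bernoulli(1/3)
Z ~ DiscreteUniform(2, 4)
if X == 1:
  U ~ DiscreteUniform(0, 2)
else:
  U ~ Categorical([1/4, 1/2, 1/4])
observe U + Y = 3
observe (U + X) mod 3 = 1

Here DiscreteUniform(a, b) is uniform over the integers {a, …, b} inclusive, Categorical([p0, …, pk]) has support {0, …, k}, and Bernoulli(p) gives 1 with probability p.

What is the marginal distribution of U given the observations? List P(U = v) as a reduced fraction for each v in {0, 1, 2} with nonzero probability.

P(U=0) = 1/4, P(U=1) = 3/4

Enumerate traces; 12 have nonzero weight after conditioning:
  (X=0, Y=2, W=0, Z=2, U=1) weight 1/27
  (X=0, Y=2, W=0, Z=3, U=1) weight 1/27
  (X=0, Y=2, W=0, Z=4, U=1) weight 1/27
  (X=0, Y=2, W=1, Z=2, U=1) weight 1/54
  (X=0, Y=2, W=1, Z=3, U=1) weight 1/54
  (X=0, Y=2, W=1, Z=4, U=1) weight 1/54
  (X=1, Y=3, W=0, Z=2, U=0) weight 1/108
  (X=1, Y=3, W=0, Z=3, U=0) weight 1/108
  … 4 more
Group by U:
  weight(U=0) = 1/18
  weight(U=1) = 1/6
Total weight = 1/18 + 1/6 = 2/9
P(U=0 | obs) = 1/18 / 2/9 = 1/4
P(U=1 | obs) = 1/6 / 2/9 = 3/4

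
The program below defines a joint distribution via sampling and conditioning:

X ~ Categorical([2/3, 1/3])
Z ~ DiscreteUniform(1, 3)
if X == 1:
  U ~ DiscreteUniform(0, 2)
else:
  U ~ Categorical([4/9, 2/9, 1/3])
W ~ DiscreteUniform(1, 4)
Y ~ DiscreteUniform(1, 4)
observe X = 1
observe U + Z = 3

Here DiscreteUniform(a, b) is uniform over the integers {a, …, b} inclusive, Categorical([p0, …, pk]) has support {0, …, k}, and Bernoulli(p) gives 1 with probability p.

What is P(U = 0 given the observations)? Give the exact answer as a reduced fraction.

P(U = 0 | obs) = 1/3

Enumerate traces; 48 have nonzero weight after conditioning:
  (X=1, Z=1, U=2, W=1, Y=1) weight 1/432
  (X=1, Z=1, U=2, W=1, Y=2) weight 1/432
  (X=1, Z=1, U=2, W=1, Y=3) weight 1/432
  (X=1, Z=1, U=2, W=1, Y=4) weight 1/432
  (X=1, Z=1, U=2, W=2, Y=1) weight 1/432
  (X=1, Z=1, U=2, W=2, Y=2) weight 1/432
  (X=1, Z=1, U=2, W=2, Y=3) weight 1/432
  (X=1, Z=1, U=2, W=2, Y=4) weight 1/432
  (X=1, Z=2, U=1, W=1, Y=1) weight 1/432
  (X=1, Z=3, U=0, W=1, Y=1) weight 1/432
  … 38 more
Group by U:
  weight(U=0) = 1/27
  weight(U=1) = 1/27
  weight(U=2) = 1/27
Total weight = 1/27 + 1/27 + 1/27 = 1/9
P(U=0 | obs) = 1/27 / 1/9 = 1/3
P(U=1 | obs) = 1/27 / 1/9 = 1/3
P(U=2 | obs) = 1/27 / 1/9 = 1/3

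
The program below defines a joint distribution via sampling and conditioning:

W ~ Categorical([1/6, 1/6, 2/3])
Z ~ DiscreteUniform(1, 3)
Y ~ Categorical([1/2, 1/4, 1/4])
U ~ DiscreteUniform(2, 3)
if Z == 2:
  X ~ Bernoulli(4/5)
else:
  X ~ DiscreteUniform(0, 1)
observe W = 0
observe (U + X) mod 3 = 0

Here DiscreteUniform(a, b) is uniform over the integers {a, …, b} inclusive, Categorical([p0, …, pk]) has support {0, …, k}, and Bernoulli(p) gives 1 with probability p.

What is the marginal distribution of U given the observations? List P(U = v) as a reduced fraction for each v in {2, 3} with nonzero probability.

Enumerate traces; 18 have nonzero weight after conditioning:
  (W=0, Z=1, Y=0, U=2, X=1) weight 1/144
  (W=0, Z=1, Y=0, U=3, X=0) weight 1/144
  (W=0, Z=1, Y=1, U=2, X=1) weight 1/288
  (W=0, Z=1, Y=1, U=3, X=0) weight 1/288
  (W=0, Z=1, Y=2, U=2, X=1) weight 1/288
  (W=0, Z=1, Y=2, U=3, X=0) weight 1/288
  (W=0, Z=2, Y=0, U=2, X=1) weight 1/90
  (W=0, Z=2, Y=0, U=3, X=0) weight 1/360
  … 10 more
Group by U:
  weight(U=2) = 1/20
  weight(U=3) = 1/30
Total weight = 1/20 + 1/30 = 1/12
P(U=2 | obs) = 1/20 / 1/12 = 3/5
P(U=3 | obs) = 1/30 / 1/12 = 2/5

P(U=2) = 3/5, P(U=3) = 2/5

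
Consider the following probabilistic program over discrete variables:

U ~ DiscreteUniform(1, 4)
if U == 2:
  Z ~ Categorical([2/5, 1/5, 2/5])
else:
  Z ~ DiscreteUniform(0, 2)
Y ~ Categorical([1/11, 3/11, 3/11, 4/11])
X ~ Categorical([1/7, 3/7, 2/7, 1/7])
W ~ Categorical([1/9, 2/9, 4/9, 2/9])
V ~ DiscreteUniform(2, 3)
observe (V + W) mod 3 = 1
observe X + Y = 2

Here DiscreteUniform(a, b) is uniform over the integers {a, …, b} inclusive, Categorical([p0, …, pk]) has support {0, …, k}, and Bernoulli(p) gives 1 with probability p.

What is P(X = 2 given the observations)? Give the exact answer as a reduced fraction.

Enumerate traces; 72 have nonzero weight after conditioning:
  (U=1, Z=0, Y=0, X=2, W=1, V=3) weight 1/4158
  (U=1, Z=0, Y=0, X=2, W=2, V=2) weight 1/2079
  (U=1, Z=0, Y=1, X=1, W=1, V=3) weight 1/924
  (U=1, Z=0, Y=1, X=1, W=2, V=2) weight 1/462
  (U=1, Z=0, Y=2, X=0, W=1, V=3) weight 1/2772
  (U=1, Z=0, Y=2, X=0, W=2, V=2) weight 1/1386
  (U=1, Z=1, Y=0, X=2, W=1, V=3) weight 1/4158
  (U=1, Z=1, Y=0, X=2, W=2, V=2) weight 1/2079
  … 64 more
Group by X:
  weight(X=0) = 1/77
  weight(X=1) = 3/77
  weight(X=2) = 2/231
Total weight = 1/77 + 3/77 + 2/231 = 2/33
P(X=0 | obs) = 1/77 / 2/33 = 3/14
P(X=1 | obs) = 3/77 / 2/33 = 9/14
P(X=2 | obs) = 2/231 / 2/33 = 1/7

P(X = 2 | obs) = 1/7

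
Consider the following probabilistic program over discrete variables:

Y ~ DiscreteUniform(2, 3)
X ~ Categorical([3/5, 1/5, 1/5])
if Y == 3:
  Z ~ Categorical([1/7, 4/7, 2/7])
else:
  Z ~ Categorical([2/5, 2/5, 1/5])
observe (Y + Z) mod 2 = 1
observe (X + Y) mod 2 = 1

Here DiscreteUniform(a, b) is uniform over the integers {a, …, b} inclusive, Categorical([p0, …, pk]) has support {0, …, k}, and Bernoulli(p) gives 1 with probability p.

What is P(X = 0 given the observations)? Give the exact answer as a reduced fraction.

P(X = 0 | obs) = 45/74

Enumerate traces; 5 have nonzero weight after conditioning:
  (Y=2, X=1, Z=1) weight 1/25
  (Y=3, X=0, Z=0) weight 3/70
  (Y=3, X=0, Z=2) weight 3/35
  (Y=3, X=2, Z=0) weight 1/70
  (Y=3, X=2, Z=2) weight 1/35
Group by X:
  weight(X=0) = 9/70
  weight(X=1) = 1/25
  weight(X=2) = 3/70
Total weight = 9/70 + 1/25 + 3/70 = 37/175
P(X=0 | obs) = 9/70 / 37/175 = 45/74
P(X=1 | obs) = 1/25 / 37/175 = 7/37
P(X=2 | obs) = 3/70 / 37/175 = 15/74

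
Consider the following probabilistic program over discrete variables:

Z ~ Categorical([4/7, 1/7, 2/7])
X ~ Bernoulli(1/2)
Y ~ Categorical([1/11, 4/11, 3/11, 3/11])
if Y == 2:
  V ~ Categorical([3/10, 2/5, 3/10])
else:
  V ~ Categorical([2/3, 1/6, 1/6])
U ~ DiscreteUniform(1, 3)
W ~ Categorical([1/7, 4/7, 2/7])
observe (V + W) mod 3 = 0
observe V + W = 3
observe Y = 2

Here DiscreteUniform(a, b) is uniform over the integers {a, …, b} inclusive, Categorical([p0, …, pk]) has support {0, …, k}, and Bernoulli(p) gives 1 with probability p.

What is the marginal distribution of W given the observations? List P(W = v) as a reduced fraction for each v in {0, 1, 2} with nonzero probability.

Enumerate traces; 36 have nonzero weight after conditioning:
  (Z=0, X=0, Y=2, V=1, U=1, W=2) weight 8/2695
  (Z=0, X=0, Y=2, V=1, U=2, W=2) weight 8/2695
  (Z=0, X=0, Y=2, V=1, U=3, W=2) weight 8/2695
  (Z=0, X=0, Y=2, V=2, U=1, W=1) weight 12/2695
  (Z=0, X=0, Y=2, V=2, U=2, W=1) weight 12/2695
  (Z=0, X=0, Y=2, V=2, U=3, W=1) weight 12/2695
  (Z=0, X=1, Y=2, V=1, U=1, W=2) weight 8/2695
  (Z=0, X=1, Y=2, V=1, U=2, W=2) weight 8/2695
  … 28 more
Group by W:
  weight(W=1) = 18/385
  weight(W=2) = 12/385
Total weight = 18/385 + 12/385 = 6/77
P(W=1 | obs) = 18/385 / 6/77 = 3/5
P(W=2 | obs) = 12/385 / 6/77 = 2/5

P(W=1) = 3/5, P(W=2) = 2/5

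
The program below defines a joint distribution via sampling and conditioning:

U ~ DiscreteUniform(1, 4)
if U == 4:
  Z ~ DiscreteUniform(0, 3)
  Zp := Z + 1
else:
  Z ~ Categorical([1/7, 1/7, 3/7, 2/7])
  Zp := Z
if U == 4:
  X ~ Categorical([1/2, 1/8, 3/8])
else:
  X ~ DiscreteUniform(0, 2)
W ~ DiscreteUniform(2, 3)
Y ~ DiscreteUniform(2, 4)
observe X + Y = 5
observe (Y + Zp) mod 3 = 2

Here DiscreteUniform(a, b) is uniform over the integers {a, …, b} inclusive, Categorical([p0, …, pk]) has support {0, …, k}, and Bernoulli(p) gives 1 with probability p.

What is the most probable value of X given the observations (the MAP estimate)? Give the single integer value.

Enumerate traces; 18 have nonzero weight after conditioning:
  (U=1, Z=1, X=1, W=2, Y=4) weight 1/504
  (U=1, Z=1, X=1, W=3, Y=4) weight 1/504
  (U=1, Z=2, X=2, W=2, Y=3) weight 1/168
  (U=1, Z=2, X=2, W=3, Y=3) weight 1/168
  (U=2, Z=1, X=1, W=2, Y=4) weight 1/504
  (U=2, Z=1, X=1, W=3, Y=4) weight 1/504
  (U=2, Z=2, X=2, W=2, Y=3) weight 1/168
  (U=2, Z=2, X=2, W=3, Y=3) weight 1/168
  … 10 more
Group by X:
  weight(X=1) = 23/1344
  weight(X=2) = 39/896
Total weight = 23/1344 + 39/896 = 163/2688
P(X=1 | obs) = 23/1344 / 163/2688 = 46/163
P(X=2 | obs) = 39/896 / 163/2688 = 117/163
argmax = 2

argmax_v P(X = v | obs) = 2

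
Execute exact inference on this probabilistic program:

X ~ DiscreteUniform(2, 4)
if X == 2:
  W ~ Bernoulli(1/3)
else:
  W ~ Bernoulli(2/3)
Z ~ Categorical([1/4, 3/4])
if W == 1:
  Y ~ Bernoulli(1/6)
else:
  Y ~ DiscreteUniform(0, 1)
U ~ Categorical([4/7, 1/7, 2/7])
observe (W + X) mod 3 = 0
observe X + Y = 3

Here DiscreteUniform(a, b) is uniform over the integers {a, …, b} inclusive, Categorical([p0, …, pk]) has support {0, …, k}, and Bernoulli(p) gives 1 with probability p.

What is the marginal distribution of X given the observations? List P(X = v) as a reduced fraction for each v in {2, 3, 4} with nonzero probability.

Enumerate traces; 12 have nonzero weight after conditioning:
  (X=2, W=1, Z=0, Y=1, U=0) weight 1/378
  (X=2, W=1, Z=0, Y=1, U=1) weight 1/1512
  (X=2, W=1, Z=0, Y=1, U=2) weight 1/756
  (X=2, W=1, Z=1, Y=1, U=0) weight 1/126
  (X=2, W=1, Z=1, Y=1, U=1) weight 1/504
  (X=2, W=1, Z=1, Y=1, U=2) weight 1/252
  (X=3, W=0, Z=0, Y=0, U=0) weight 1/126
  (X=3, W=0, Z=0, Y=0, U=1) weight 1/504
  … 4 more
Group by X:
  weight(X=2) = 1/54
  weight(X=3) = 1/18
Total weight = 1/54 + 1/18 = 2/27
P(X=2 | obs) = 1/54 / 2/27 = 1/4
P(X=3 | obs) = 1/18 / 2/27 = 3/4

P(X=2) = 1/4, P(X=3) = 3/4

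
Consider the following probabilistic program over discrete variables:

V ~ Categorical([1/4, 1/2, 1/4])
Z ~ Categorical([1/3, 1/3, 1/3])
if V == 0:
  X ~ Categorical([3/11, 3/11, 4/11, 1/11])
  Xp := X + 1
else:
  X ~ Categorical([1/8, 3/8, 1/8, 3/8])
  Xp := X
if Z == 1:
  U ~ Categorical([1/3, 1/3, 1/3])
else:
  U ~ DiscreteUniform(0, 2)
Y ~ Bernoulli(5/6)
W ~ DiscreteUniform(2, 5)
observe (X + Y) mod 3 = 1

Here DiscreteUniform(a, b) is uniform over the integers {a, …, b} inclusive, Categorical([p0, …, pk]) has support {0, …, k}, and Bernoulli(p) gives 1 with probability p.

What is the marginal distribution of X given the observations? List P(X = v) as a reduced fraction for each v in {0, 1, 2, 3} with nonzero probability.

P(X=0) = 285/943, P(X=1) = 3/23, P(X=3) = 535/943

Enumerate traces; 324 have nonzero weight after conditioning:
  (V=0, Z=0, X=0, U=0, Y=1, W=2) weight 5/3168
  (V=0, Z=0, X=0, U=0, Y=1, W=3) weight 5/3168
  (V=0, Z=0, X=0, U=0, Y=1, W=4) weight 5/3168
  (V=0, Z=0, X=0, U=0, Y=1, W=5) weight 5/3168
  (V=0, Z=0, X=0, U=1, Y=1, W=2) weight 5/3168
  (V=0, Z=0, X=0, U=1, Y=1, W=3) weight 5/3168
  (V=0, Z=0, X=0, U=1, Y=1, W=4) weight 5/3168
  (V=0, Z=0, X=0, U=1, Y=1, W=5) weight 5/3168
  (V=0, Z=0, X=1, U=0, Y=0, W=2) weight 1/3168
  (V=0, Z=0, X=3, U=0, Y=1, W=2) weight 5/9504
  … 314 more
Group by X:
  weight(X=0) = 95/704
  weight(X=1) = 41/704
  weight(X=3) = 535/2112
Total weight = 95/704 + 41/704 + 535/2112 = 943/2112
P(X=0 | obs) = 95/704 / 943/2112 = 285/943
P(X=1 | obs) = 41/704 / 943/2112 = 3/23
P(X=3 | obs) = 535/2112 / 943/2112 = 535/943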